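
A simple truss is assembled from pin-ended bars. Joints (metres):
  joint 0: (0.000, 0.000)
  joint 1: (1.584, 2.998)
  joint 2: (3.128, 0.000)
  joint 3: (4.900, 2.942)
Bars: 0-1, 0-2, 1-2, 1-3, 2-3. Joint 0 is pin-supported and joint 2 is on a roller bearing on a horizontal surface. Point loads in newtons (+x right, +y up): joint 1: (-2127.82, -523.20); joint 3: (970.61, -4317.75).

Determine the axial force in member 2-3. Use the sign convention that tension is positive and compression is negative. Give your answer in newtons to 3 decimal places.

N=4 nodes, M=5 members, R=3 reactions → 2N=8, M+R=8
member 0 (0-1): L=3.3907, (cx,cy)=(0.4672,0.8842)
member 1 (0-2): L=3.1280, (cx,cy)=(1.0000,0.0000)
member 2 (1-2): L=3.3722, (cx,cy)=(0.4579,-0.8890)
member 3 (1-3): L=3.3165, (cx,cy)=(0.9999,-0.0169)
member 4 (2-3): L=3.4344, (cx,cy)=(0.5160,0.8566)
solve A·x = −loads:
  F[0-1] = +1200.2615 N (tension)
  F[0-2] = -1717.9192 N (compression)
  F[1-2] = -1849.3776 N (compression)
  F[1-3] = +3535.7840 N (tension)
  F[2-3] = -4970.7640 N (compression)
  Rx@0 = +1157.2100 N
  Ry@0 = -1061.2412 N
  Ry@2 = +5902.1912 N

-4970.764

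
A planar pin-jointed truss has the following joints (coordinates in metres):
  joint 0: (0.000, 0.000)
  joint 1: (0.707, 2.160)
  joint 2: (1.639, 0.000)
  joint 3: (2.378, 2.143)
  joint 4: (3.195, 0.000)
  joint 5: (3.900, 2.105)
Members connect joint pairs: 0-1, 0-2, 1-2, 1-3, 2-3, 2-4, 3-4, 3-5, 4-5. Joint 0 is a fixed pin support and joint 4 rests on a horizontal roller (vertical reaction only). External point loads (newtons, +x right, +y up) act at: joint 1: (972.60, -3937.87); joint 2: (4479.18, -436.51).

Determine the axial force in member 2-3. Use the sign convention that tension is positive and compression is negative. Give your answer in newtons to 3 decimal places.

N=6 nodes, M=9 members, R=3 reactions → 2N=12, M+R=12
member 0 (0-1): L=2.2728, (cx,cy)=(0.3111,0.9504)
member 1 (0-2): L=1.6390, (cx,cy)=(1.0000,0.0000)
member 2 (1-2): L=2.3525, (cx,cy)=(0.3962,-0.9182)
member 3 (1-3): L=1.6711, (cx,cy)=(0.9999,-0.0102)
member 4 (2-3): L=2.2668, (cx,cy)=(0.3260,0.9454)
member 5 (2-4): L=1.5560, (cx,cy)=(1.0000,0.0000)
member 6 (3-4): L=2.2935, (cx,cy)=(0.3562,-0.9344)
member 7 (3-5): L=1.5225, (cx,cy)=(0.9997,-0.0250)
member 8 (4-5): L=2.2199, (cx,cy)=(0.3176,0.9482)
solve A·x = −loads:
  F[0-1] = -2758.3950 N (compression)
  F[0-2] = +6309.8482 N (tension)
  F[1-2] = -1419.5872 N (compression)
  F[1-3] = -1268.3283 N (compression)
  F[2-3] = +1840.4882 N (tension)
  F[2-4] = +668.2557 N (tension)
  F[3-4] = -1875.9052 N (compression)
  F[3-5] = -0.0000 N (compression)
  F[4-5] = +0.0000 N (tension)
  Rx@0 = -5451.7800 N
  Ry@0 = +2621.5381 N
  Ry@4 = +1752.8419 N

1840.488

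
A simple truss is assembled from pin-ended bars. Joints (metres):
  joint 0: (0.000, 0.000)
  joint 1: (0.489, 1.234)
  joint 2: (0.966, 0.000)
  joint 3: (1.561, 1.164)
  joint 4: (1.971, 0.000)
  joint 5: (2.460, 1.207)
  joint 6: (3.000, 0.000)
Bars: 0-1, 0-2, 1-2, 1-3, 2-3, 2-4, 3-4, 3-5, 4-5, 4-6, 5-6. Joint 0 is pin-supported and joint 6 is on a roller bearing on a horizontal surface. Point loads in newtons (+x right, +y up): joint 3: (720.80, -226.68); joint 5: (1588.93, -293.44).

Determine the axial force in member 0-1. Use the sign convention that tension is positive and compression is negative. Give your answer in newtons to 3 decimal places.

N=7 nodes, M=11 members, R=3 reactions → 2N=14, M+R=14
member 0 (0-1): L=1.3274, (cx,cy)=(0.3684,0.9297)
member 1 (0-2): L=0.9660, (cx,cy)=(1.0000,0.0000)
member 2 (1-2): L=1.3230, (cx,cy)=(0.3605,-0.9327)
member 3 (1-3): L=1.0743, (cx,cy)=(0.9979,-0.0652)
member 4 (2-3): L=1.3073, (cx,cy)=(0.4552,0.8904)
member 5 (2-4): L=1.0050, (cx,cy)=(1.0000,0.0000)
member 6 (3-4): L=1.2341, (cx,cy)=(0.3322,-0.9432)
member 7 (3-5): L=0.9000, (cx,cy)=(0.9989,0.0478)
member 8 (4-5): L=1.3023, (cx,cy)=(0.3755,0.9268)
member 9 (4-6): L=1.0290, (cx,cy)=(1.0000,0.0000)
member 10 (5-6): L=1.3223, (cx,cy)=(0.4084,-0.9128)
solve A·x = −loads:
  F[0-1] = +814.7003 N (tension)
  F[0-2] = +2009.5934 N (tension)
  F[1-2] = -854.5984 N (compression)
  F[1-3] = +609.5563 N (tension)
  F[2-3] = +895.2222 N (tension)
  F[2-4] = +1294.0073 N (tension)
  F[3-4] = -1011.3474 N (compression)
  F[3-5] = +631.6405 N (tension)
  F[4-5] = +1029.2142 N (tension)
  F[4-6] = +571.5499 N (tension)
  F[5-6] = -1399.5450 N (compression)
  Rx@0 = -2309.7300 N
  Ry@0 = -757.3999 N
  Ry@6 = +1277.5199 N

814.700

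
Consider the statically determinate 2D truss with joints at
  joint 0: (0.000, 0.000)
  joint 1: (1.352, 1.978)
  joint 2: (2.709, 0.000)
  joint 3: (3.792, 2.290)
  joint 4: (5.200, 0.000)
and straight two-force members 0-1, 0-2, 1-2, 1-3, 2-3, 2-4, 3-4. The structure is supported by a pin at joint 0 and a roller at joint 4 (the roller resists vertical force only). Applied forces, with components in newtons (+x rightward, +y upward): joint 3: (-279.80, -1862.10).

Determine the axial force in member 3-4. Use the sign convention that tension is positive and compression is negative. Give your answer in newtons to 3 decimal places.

N=5 nodes, M=7 members, R=3 reactions → 2N=10, M+R=10
member 0 (0-1): L=2.3959, (cx,cy)=(0.5643,0.8256)
member 1 (0-2): L=2.7090, (cx,cy)=(1.0000,0.0000)
member 2 (1-2): L=2.3987, (cx,cy)=(0.5657,-0.8246)
member 3 (1-3): L=2.4599, (cx,cy)=(0.9919,0.1268)
member 4 (2-3): L=2.5332, (cx,cy)=(0.4275,0.9040)
member 5 (2-4): L=2.4910, (cx,cy)=(1.0000,0.0000)
member 6 (3-4): L=2.6882, (cx,cy)=(0.5238,-0.8519)
solve A·x = −loads:
  F[0-1] = -759.9797 N (compression)
  F[0-2] = +149.0526 N (tension)
  F[1-2] = +638.3740 N (tension)
  F[1-3] = -796.4223 N (compression)
  F[2-3] = -582.3033 N (compression)
  F[2-4] = +759.1401 N (tension)
  F[3-4] = -1449.3898 N (compression)
  Rx@0 = +279.8000 N
  Ry@0 = +627.4190 N
  Ry@4 = +1234.6810 N

-1449.390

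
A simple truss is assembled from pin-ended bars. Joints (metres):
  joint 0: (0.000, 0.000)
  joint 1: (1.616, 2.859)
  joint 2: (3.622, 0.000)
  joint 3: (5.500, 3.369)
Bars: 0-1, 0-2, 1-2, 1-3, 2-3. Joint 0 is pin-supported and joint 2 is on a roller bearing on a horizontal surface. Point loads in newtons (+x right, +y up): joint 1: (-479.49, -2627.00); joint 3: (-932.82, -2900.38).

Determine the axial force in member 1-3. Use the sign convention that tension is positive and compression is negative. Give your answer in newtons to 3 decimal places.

744.306

N=4 nodes, M=5 members, R=3 reactions → 2N=8, M+R=8
member 0 (0-1): L=3.2841, (cx,cy)=(0.4921,0.8706)
member 1 (0-2): L=3.6220, (cx,cy)=(1.0000,0.0000)
member 2 (1-2): L=3.4926, (cx,cy)=(0.5744,-0.8186)
member 3 (1-3): L=3.9173, (cx,cy)=(0.9915,0.1302)
member 4 (2-3): L=3.8571, (cx,cy)=(0.4869,0.8735)
solve A·x = −loads:
  F[0-1] = -1375.2501 N (compression)
  F[0-2] = -735.5944 N (compression)
  F[1-2] = -1628.2263 N (compression)
  F[1-3] = +744.3057 N (tension)
  F[2-3] = -3431.5067 N (compression)
  Rx@0 = +1412.3100 N
  Ry@0 = +1197.2338 N
  Ry@2 = +4330.1462 N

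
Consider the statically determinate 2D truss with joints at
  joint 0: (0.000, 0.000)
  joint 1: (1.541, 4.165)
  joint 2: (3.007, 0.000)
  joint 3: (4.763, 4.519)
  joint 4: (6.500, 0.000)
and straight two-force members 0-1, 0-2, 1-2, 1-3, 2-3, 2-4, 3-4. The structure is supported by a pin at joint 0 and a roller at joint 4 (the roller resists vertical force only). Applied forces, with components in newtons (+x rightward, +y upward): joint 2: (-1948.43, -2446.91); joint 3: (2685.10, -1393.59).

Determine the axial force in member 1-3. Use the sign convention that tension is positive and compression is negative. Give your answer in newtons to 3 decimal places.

N=5 nodes, M=7 members, R=3 reactions → 2N=10, M+R=10
member 0 (0-1): L=4.4409, (cx,cy)=(0.3470,0.9379)
member 1 (0-2): L=3.0070, (cx,cy)=(1.0000,0.0000)
member 2 (1-2): L=4.4155, (cx,cy)=(0.3320,-0.9433)
member 3 (1-3): L=3.2414, (cx,cy)=(0.9940,0.1092)
member 4 (2-3): L=4.8482, (cx,cy)=(0.3622,0.9321)
member 5 (2-4): L=3.4930, (cx,cy)=(1.0000,0.0000)
member 6 (3-4): L=4.8413, (cx,cy)=(0.3588,-0.9334)
solve A·x = −loads:
  F[0-1] = +191.3091 N (tension)
  F[0-2] = +670.2859 N (tension)
  F[1-2] = -175.6858 N (compression)
  F[1-3] = +125.4648 N (tension)
  F[2-3] = +2802.9460 N (tension)
  F[2-4] = +1545.1659 N (tension)
  F[3-4] = -4306.6591 N (compression)
  Rx@0 = -736.6700 N
  Ry@0 = -179.4222 N
  Ry@4 = +4019.9222 N

125.465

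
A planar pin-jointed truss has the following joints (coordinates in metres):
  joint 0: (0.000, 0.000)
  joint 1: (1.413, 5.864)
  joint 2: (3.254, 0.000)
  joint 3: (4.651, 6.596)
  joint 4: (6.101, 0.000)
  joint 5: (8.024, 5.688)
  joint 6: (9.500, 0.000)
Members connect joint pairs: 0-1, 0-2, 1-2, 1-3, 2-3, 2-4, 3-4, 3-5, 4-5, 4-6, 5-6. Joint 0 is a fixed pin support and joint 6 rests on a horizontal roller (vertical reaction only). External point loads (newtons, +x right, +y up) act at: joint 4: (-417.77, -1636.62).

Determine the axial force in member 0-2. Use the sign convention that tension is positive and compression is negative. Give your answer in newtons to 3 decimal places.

N=7 nodes, M=11 members, R=3 reactions → 2N=14, M+R=14
member 0 (0-1): L=6.0318, (cx,cy)=(0.2343,0.9722)
member 1 (0-2): L=3.2540, (cx,cy)=(1.0000,0.0000)
member 2 (1-2): L=6.1462, (cx,cy)=(0.2995,-0.9541)
member 3 (1-3): L=3.3197, (cx,cy)=(0.9754,0.2205)
member 4 (2-3): L=6.7423, (cx,cy)=(0.2072,0.9783)
member 5 (2-4): L=2.8470, (cx,cy)=(1.0000,0.0000)
member 6 (3-4): L=6.7535, (cx,cy)=(0.2147,-0.9767)
member 7 (3-5): L=3.4931, (cx,cy)=(0.9656,-0.2599)
member 8 (4-5): L=6.0043, (cx,cy)=(0.3203,0.9473)
member 9 (4-6): L=3.3990, (cx,cy)=(1.0000,0.0000)
member 10 (5-6): L=5.8764, (cx,cy)=(0.2512,-0.9679)
solve A·x = −loads:
  F[0-1] = -602.3253 N (compression)
  F[0-2] = -276.6711 N (compression)
  F[1-2] = +541.8554 N (tension)
  F[1-3] = -311.0596 N (compression)
  F[2-3] = -528.4442 N (compression)
  F[2-4] = -4.8736 N (compression)
  F[3-4] = +758.2213 N (tension)
  F[3-5] = -596.1836 N (compression)
  F[4-5] = +945.9060 N (tension)
  F[4-6] = +272.7420 N (tension)
  F[5-6] = -1085.8655 N (compression)
  Rx@0 = +417.7700 N
  Ry@0 = +585.5654 N
  Ry@6 = +1051.0546 N

-276.671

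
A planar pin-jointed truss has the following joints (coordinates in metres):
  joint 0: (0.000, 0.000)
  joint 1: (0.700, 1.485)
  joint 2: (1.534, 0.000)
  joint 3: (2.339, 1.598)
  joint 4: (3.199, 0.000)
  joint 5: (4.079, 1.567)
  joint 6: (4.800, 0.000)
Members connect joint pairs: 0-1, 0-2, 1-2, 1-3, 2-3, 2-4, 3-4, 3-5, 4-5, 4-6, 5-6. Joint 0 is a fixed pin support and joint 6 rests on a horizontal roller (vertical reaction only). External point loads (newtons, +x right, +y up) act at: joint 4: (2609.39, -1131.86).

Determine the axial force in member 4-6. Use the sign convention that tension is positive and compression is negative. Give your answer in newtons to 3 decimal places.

N=7 nodes, M=11 members, R=3 reactions → 2N=14, M+R=14
member 0 (0-1): L=1.6417, (cx,cy)=(0.4264,0.9045)
member 1 (0-2): L=1.5340, (cx,cy)=(1.0000,0.0000)
member 2 (1-2): L=1.7032, (cx,cy)=(0.4897,-0.8719)
member 3 (1-3): L=1.6429, (cx,cy)=(0.9976,0.0688)
member 4 (2-3): L=1.7893, (cx,cy)=(0.4499,0.8931)
member 5 (2-4): L=1.6650, (cx,cy)=(1.0000,0.0000)
member 6 (3-4): L=1.8147, (cx,cy)=(0.4739,-0.8806)
member 7 (3-5): L=1.7403, (cx,cy)=(0.9998,-0.0178)
member 8 (4-5): L=1.7972, (cx,cy)=(0.4897,0.8719)
member 9 (4-6): L=1.6010, (cx,cy)=(1.0000,0.0000)
member 10 (5-6): L=1.7249, (cx,cy)=(0.4180,-0.9085)
solve A·x = −loads:
  F[0-1] = -417.3629 N (compression)
  F[0-2] = +2787.3467 N (tension)
  F[1-2] = +403.2985 N (tension)
  F[1-3] = -376.3334 N (compression)
  F[2-3] = -393.7352 N (compression)
  F[2-4] = +3161.9714 N (tension)
  F[3-4] = +444.1602 N (tension)
  F[3-5] = -763.1912 N (compression)
  F[4-5] = +849.5562 N (tension)
  F[4-6] = +347.0819 N (tension)
  F[5-6] = -830.3559 N (compression)
  Rx@0 = -2609.3900 N
  Ry@0 = +377.5225 N
  Ry@6 = +754.3375 N

347.082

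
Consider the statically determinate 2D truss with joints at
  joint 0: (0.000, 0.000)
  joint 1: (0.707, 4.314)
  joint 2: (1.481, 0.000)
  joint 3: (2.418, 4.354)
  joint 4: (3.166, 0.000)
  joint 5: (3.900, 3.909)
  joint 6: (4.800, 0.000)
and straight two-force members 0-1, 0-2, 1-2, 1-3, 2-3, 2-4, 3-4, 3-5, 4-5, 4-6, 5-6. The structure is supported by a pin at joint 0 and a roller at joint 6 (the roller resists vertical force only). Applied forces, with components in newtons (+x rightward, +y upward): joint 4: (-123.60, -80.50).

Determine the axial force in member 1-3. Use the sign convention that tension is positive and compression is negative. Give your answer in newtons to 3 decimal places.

N=7 nodes, M=11 members, R=3 reactions → 2N=14, M+R=14
member 0 (0-1): L=4.3715, (cx,cy)=(0.1617,0.9868)
member 1 (0-2): L=1.4810, (cx,cy)=(1.0000,0.0000)
member 2 (1-2): L=4.3829, (cx,cy)=(0.1766,-0.9843)
member 3 (1-3): L=1.7115, (cx,cy)=(0.9997,0.0234)
member 4 (2-3): L=4.4537, (cx,cy)=(0.2104,0.9776)
member 5 (2-4): L=1.6850, (cx,cy)=(1.0000,0.0000)
member 6 (3-4): L=4.4178, (cx,cy)=(0.1693,-0.9856)
member 7 (3-5): L=1.5474, (cx,cy)=(0.9578,-0.2876)
member 8 (4-5): L=3.9773, (cx,cy)=(0.1845,0.9828)
member 9 (4-6): L=1.6340, (cx,cy)=(1.0000,0.0000)
member 10 (5-6): L=4.0113, (cx,cy)=(0.2244,-0.9745)
solve A·x = −loads:
  F[0-1] = -27.7691 N (compression)
  F[0-2] = -119.1090 N (compression)
  F[1-2] = +27.6186 N (tension)
  F[1-3] = -9.3709 N (compression)
  F[2-3] = -27.8069 N (compression)
  F[2-4] = -108.3814 N (compression)
  F[3-4] = +34.2062 N (tension)
  F[3-5] = -21.9370 N (compression)
  F[4-5] = +47.6054 N (tension)
  F[4-6] = +12.2248 N (tension)
  F[5-6] = -54.4856 N (compression)
  Rx@0 = +123.6000 N
  Ry@0 = +27.4035 N
  Ry@6 = +53.0965 N

-9.371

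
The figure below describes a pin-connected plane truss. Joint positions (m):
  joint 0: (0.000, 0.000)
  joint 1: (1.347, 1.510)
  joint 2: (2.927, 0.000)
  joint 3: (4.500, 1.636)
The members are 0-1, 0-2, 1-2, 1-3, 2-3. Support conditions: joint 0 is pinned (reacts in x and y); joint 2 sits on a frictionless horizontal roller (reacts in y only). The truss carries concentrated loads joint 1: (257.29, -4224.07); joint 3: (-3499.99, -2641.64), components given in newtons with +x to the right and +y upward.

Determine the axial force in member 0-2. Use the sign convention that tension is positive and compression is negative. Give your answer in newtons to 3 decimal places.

-848.388

N=4 nodes, M=5 members, R=3 reactions → 2N=8, M+R=8
member 0 (0-1): L=2.0235, (cx,cy)=(0.6657,0.7462)
member 1 (0-2): L=2.9270, (cx,cy)=(1.0000,0.0000)
member 2 (1-2): L=2.1855, (cx,cy)=(0.7229,-0.6909)
member 3 (1-3): L=3.1555, (cx,cy)=(0.9992,0.0399)
member 4 (2-3): L=2.2695, (cx,cy)=(0.6931,0.7208)
solve A·x = −loads:
  F[0-1] = -3596.7822 N (compression)
  F[0-2] = -848.3876 N (compression)
  F[1-2] = -2286.7234 N (compression)
  F[1-3] = -999.2357 N (compression)
  F[2-3] = -3609.2675 N (compression)
  Rx@0 = +3242.7000 N
  Ry@0 = +2684.0474 N
  Ry@2 = +4181.6626 N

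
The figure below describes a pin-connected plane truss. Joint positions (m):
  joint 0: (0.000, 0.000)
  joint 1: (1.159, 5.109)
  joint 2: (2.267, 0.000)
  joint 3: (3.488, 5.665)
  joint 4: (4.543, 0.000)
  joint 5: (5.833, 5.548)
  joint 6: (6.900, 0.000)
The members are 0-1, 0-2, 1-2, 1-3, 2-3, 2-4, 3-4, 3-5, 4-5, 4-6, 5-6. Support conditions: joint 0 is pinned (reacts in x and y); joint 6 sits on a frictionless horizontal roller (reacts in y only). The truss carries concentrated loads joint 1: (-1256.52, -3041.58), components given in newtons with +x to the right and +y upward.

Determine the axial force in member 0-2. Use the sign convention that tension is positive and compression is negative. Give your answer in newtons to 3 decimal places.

N=7 nodes, M=11 members, R=3 reactions → 2N=14, M+R=14
member 0 (0-1): L=5.2388, (cx,cy)=(0.2212,0.9752)
member 1 (0-2): L=2.2670, (cx,cy)=(1.0000,0.0000)
member 2 (1-2): L=5.2278, (cx,cy)=(0.2119,-0.9773)
member 3 (1-3): L=2.3944, (cx,cy)=(0.9727,0.2322)
member 4 (2-3): L=5.7951, (cx,cy)=(0.2107,0.9776)
member 5 (2-4): L=2.2760, (cx,cy)=(1.0000,0.0000)
member 6 (3-4): L=5.7624, (cx,cy)=(0.1831,-0.9831)
member 7 (3-5): L=2.3479, (cx,cy)=(0.9988,-0.0498)
member 8 (4-5): L=5.6960, (cx,cy)=(0.2265,0.9740)
member 9 (4-6): L=2.3570, (cx,cy)=(1.0000,0.0000)
member 10 (5-6): L=5.6497, (cx,cy)=(0.1889,-0.9820)
solve A·x = −loads:
  F[0-1] = -3548.9947 N (compression)
  F[0-2] = -471.3641 N (compression)
  F[1-2] = +517.5727 N (tension)
  F[1-3] = +371.8303 N (tension)
  F[2-3] = -517.4297 N (compression)
  F[2-4] = -252.6469 N (compression)
  F[3-4] = +417.7454 N (tension)
  F[3-5] = +176.3838 N (tension)
  F[4-5] = -421.6398 N (compression)
  F[4-6] = -80.6739 N (compression)
  F[5-6] = +427.1611 N (tension)
  Rx@0 = +1256.5200 N
  Ry@0 = +3461.0538 N
  Ry@6 = -419.4738 N

-471.364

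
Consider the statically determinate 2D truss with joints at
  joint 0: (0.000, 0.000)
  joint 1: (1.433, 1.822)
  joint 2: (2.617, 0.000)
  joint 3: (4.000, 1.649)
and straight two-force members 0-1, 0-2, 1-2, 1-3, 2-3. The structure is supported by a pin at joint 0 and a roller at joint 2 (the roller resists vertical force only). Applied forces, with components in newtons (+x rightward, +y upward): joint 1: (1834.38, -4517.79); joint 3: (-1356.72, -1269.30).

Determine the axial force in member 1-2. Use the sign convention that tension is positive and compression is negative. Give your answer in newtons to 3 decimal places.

N=4 nodes, M=5 members, R=3 reactions → 2N=8, M+R=8
member 0 (0-1): L=2.3180, (cx,cy)=(0.6182,0.7860)
member 1 (0-2): L=2.6170, (cx,cy)=(1.0000,0.0000)
member 2 (1-2): L=2.1729, (cx,cy)=(0.5449,-0.8385)
member 3 (1-3): L=2.5728, (cx,cy)=(0.9977,-0.0672)
member 4 (2-3): L=2.1522, (cx,cy)=(0.6426,0.7662)
solve A·x = −loads:
  F[0-1] = -1209.8195 N (compression)
  F[0-2] = +1225.5735 N (tension)
  F[1-2] = -4231.5846 N (compression)
  F[1-3] = -277.1672 N (compression)
  F[2-3] = -1680.9435 N (compression)
  Rx@0 = -477.6600 N
  Ry@0 = +950.9409 N
  Ry@2 = +4836.1491 N

-4231.585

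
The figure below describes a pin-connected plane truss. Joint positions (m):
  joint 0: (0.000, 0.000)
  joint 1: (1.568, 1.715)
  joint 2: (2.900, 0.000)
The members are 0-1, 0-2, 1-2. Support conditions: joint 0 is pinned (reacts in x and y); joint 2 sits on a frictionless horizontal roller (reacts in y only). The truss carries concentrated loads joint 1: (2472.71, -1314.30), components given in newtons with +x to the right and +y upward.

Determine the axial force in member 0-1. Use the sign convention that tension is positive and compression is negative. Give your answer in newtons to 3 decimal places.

1163.421

N=3 nodes, M=3 members, R=3 reactions → 2N=6, M+R=6
member 0 (0-1): L=2.3238, (cx,cy)=(0.6748,0.7380)
member 1 (0-2): L=2.9000, (cx,cy)=(1.0000,0.0000)
member 2 (1-2): L=2.1715, (cx,cy)=(0.6134,-0.7898)
solve A·x = −loads:
  F[0-1] = +1163.4206 N (tension)
  F[0-2] = +1687.6696 N (tension)
  F[1-2] = -2751.3429 N (compression)
  Rx@0 = -2472.7100 N
  Ry@0 = -858.6379 N
  Ry@2 = +2172.9379 N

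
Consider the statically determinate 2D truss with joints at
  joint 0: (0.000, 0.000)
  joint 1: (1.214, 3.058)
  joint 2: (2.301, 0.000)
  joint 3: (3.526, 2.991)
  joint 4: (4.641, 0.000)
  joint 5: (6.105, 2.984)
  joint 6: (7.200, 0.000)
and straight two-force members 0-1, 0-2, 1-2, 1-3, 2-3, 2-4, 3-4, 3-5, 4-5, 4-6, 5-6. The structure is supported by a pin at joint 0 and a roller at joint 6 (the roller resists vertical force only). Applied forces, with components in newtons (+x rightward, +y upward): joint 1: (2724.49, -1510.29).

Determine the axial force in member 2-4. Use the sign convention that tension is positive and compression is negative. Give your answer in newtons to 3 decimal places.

N=7 nodes, M=11 members, R=3 reactions → 2N=14, M+R=14
member 0 (0-1): L=3.2902, (cx,cy)=(0.3690,0.9294)
member 1 (0-2): L=2.3010, (cx,cy)=(1.0000,0.0000)
member 2 (1-2): L=3.2454, (cx,cy)=(0.3349,-0.9422)
member 3 (1-3): L=2.3130, (cx,cy)=(0.9996,-0.0290)
member 4 (2-3): L=3.2321, (cx,cy)=(0.3790,0.9254)
member 5 (2-4): L=2.3400, (cx,cy)=(1.0000,0.0000)
member 6 (3-4): L=3.1921, (cx,cy)=(0.3493,-0.9370)
member 7 (3-5): L=2.5790, (cx,cy)=(1.0000,-0.0027)
member 8 (4-5): L=3.3238, (cx,cy)=(0.4405,0.8978)
member 9 (4-6): L=2.5590, (cx,cy)=(1.0000,0.0000)
member 10 (5-6): L=3.1786, (cx,cy)=(0.3445,-0.9388)
solve A·x = −loads:
  F[0-1] = -105.9639 N (compression)
  F[0-2] = +2763.5885 N (tension)
  F[1-2] = -1428.0579 N (compression)
  F[1-3] = -2286.2475 N (compression)
  F[2-3] = +1454.0586 N (tension)
  F[2-4] = +1734.1908 N (tension)
  F[3-4] = -1503.2088 N (compression)
  F[3-5] = -1209.1196 N (compression)
  F[4-5] = +1568.9085 N (tension)
  F[4-6] = +518.0712 N (tension)
  F[5-6] = -1503.8570 N (compression)
  Rx@0 = -2724.4900 N
  Ry@0 = +98.4869 N
  Ry@6 = +1411.8031 N

1734.191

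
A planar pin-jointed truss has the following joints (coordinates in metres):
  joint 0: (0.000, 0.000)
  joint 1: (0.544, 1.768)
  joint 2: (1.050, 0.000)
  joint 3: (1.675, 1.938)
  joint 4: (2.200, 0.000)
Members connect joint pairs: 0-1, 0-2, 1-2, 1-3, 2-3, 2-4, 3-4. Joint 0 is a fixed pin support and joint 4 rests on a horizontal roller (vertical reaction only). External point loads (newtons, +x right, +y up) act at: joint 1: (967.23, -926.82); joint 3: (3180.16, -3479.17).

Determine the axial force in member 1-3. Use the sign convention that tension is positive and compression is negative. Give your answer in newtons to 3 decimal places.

500.273

N=5 nodes, M=7 members, R=3 reactions → 2N=10, M+R=10
member 0 (0-1): L=1.8498, (cx,cy)=(0.2941,0.9558)
member 1 (0-2): L=1.0500, (cx,cy)=(1.0000,0.0000)
member 2 (1-2): L=1.8390, (cx,cy)=(0.2752,-0.9614)
member 3 (1-3): L=1.1437, (cx,cy)=(0.9889,0.1486)
member 4 (2-3): L=2.0363, (cx,cy)=(0.3069,0.9517)
member 5 (2-4): L=1.1500, (cx,cy)=(1.0000,0.0000)
member 6 (3-4): L=2.0079, (cx,cy)=(0.2615,-0.9652)
solve A·x = −loads:
  F[0-1] = +2145.7197 N (tension)
  F[0-2] = +3516.3642 N (tension)
  F[1-2] = -3019.8577 N (compression)
  F[1-3] = +500.2731 N (tension)
  F[2-3] = +3050.5375 N (tension)
  F[2-4] = +1749.1396 N (tension)
  F[3-4] = -6689.5489 N (compression)
  Rx@0 = -4147.3900 N
  Ry@0 = -2050.8339 N
  Ry@4 = +6456.8239 N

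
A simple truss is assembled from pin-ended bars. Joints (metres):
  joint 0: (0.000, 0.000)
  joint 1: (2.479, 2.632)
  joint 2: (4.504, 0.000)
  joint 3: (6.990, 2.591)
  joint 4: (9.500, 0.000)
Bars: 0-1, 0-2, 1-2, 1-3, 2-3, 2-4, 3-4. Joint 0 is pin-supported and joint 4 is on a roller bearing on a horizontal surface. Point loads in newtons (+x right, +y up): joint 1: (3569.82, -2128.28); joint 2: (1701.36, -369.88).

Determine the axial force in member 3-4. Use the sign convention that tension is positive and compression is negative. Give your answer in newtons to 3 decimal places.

-2394.392

N=5 nodes, M=7 members, R=3 reactions → 2N=10, M+R=10
member 0 (0-1): L=3.6156, (cx,cy)=(0.6856,0.7279)
member 1 (0-2): L=4.5040, (cx,cy)=(1.0000,0.0000)
member 2 (1-2): L=3.3209, (cx,cy)=(0.6098,-0.7926)
member 3 (1-3): L=4.5112, (cx,cy)=(1.0000,-0.0091)
member 4 (2-3): L=3.5907, (cx,cy)=(0.6923,0.7216)
member 5 (2-4): L=4.9960, (cx,cy)=(1.0000,0.0000)
member 6 (3-4): L=3.6074, (cx,cy)=(0.6958,-0.7182)
solve A·x = −loads:
  F[0-1] = -1069.3080 N (compression)
  F[0-2] = +6004.3319 N (tension)
  F[1-2] = -1665.4727 N (compression)
  F[1-3] = -3287.5299 N (compression)
  F[2-3] = +2341.9282 N (tension)
  F[2-4] = +1665.9959 N (tension)
  F[3-4] = -2394.3922 N (compression)
  Rx@0 = -5271.1800 N
  Ry@0 = +778.4009 N
  Ry@4 = +1719.7591 N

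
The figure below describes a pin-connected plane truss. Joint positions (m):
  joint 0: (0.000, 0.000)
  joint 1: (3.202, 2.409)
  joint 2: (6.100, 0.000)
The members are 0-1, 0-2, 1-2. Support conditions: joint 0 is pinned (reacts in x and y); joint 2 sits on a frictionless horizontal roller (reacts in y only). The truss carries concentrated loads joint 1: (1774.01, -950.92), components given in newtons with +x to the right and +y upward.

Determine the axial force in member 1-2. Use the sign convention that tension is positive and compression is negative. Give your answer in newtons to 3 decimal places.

-1876.815

N=3 nodes, M=3 members, R=3 reactions → 2N=6, M+R=6
member 0 (0-1): L=4.0070, (cx,cy)=(0.7991,0.6012)
member 1 (0-2): L=6.1000, (cx,cy)=(1.0000,0.0000)
member 2 (1-2): L=3.7685, (cx,cy)=(0.7690,-0.6392)
solve A·x = −loads:
  F[0-1] = +413.8801 N (tension)
  F[0-2] = +1443.2781 N (tension)
  F[1-2] = -1876.8155 N (compression)
  Rx@0 = -1774.0100 N
  Ry@0 = -248.8236 N
  Ry@2 = +1199.7436 N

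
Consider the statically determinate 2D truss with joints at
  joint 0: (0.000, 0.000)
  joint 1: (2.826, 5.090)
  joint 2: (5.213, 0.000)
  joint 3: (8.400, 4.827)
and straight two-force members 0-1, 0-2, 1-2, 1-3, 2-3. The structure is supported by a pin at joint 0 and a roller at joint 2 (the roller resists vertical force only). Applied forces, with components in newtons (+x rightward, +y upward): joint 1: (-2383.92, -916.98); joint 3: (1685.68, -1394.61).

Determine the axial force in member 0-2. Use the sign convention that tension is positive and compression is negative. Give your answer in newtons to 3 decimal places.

-512.754

N=4 nodes, M=5 members, R=3 reactions → 2N=8, M+R=8
member 0 (0-1): L=5.8219, (cx,cy)=(0.4854,0.8743)
member 1 (0-2): L=5.2130, (cx,cy)=(1.0000,0.0000)
member 2 (1-2): L=5.6219, (cx,cy)=(0.4246,-0.9054)
member 3 (1-3): L=5.5802, (cx,cy)=(0.9989,-0.0471)
member 4 (2-3): L=5.7842, (cx,cy)=(0.5510,0.8345)
solve A·x = −loads:
  F[0-1] = -382.1228 N (compression)
  F[0-2] = -512.7540 N (compression)
  F[1-2] = -775.5378 N (compression)
  F[1-3] = +2530.5308 N (tension)
  F[2-3] = -1528.2444 N (compression)
  Rx@0 = +698.2400 N
  Ry@0 = +334.0849 N
  Ry@2 = +1977.5051 N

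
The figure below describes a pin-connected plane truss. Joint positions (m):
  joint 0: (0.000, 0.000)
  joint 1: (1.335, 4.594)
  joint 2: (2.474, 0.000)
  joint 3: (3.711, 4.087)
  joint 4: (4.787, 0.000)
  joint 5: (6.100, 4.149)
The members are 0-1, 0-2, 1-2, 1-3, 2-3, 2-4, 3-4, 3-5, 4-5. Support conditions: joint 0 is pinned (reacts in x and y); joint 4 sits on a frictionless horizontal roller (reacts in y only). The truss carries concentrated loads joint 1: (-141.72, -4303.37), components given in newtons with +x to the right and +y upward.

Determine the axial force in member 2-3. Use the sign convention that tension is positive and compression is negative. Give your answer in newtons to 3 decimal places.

985.674

N=6 nodes, M=9 members, R=3 reactions → 2N=12, M+R=12
member 0 (0-1): L=4.7840, (cx,cy)=(0.2791,0.9603)
member 1 (0-2): L=2.4740, (cx,cy)=(1.0000,0.0000)
member 2 (1-2): L=4.7331, (cx,cy)=(0.2406,-0.9706)
member 3 (1-3): L=2.4295, (cx,cy)=(0.9780,-0.2087)
member 4 (2-3): L=4.2701, (cx,cy)=(0.2897,0.9571)
member 5 (2-4): L=2.3130, (cx,cy)=(1.0000,0.0000)
member 6 (3-4): L=4.2263, (cx,cy)=(0.2546,-0.9670)
member 7 (3-5): L=2.3898, (cx,cy)=(0.9997,0.0259)
member 8 (4-5): L=4.3518, (cx,cy)=(0.3017,0.9534)
solve A·x = −loads:
  F[0-1] = -3373.2508 N (compression)
  F[0-2] = +799.5948 N (tension)
  F[1-2] = -971.9725 N (compression)
  F[1-3] = -578.4288 N (compression)
  F[2-3] = +985.6739 N (tension)
  F[2-4] = +280.1546 N (tension)
  F[3-4] = -1100.3798 N (compression)
  F[3-5] = +0.0000 N (tension)
  F[4-5] = -0.0000 N (compression)
  Rx@0 = +141.7200 N
  Ry@0 = +3239.2511 N
  Ry@4 = +1064.1189 N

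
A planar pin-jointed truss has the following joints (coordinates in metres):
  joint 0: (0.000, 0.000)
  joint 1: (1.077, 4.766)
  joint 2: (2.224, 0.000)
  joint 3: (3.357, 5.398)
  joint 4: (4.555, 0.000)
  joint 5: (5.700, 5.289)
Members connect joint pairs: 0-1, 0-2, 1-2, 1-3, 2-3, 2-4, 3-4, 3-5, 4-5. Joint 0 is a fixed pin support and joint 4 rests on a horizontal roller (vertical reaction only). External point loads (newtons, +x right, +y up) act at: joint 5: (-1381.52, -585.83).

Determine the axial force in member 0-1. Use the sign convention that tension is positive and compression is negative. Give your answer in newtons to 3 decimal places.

N=6 nodes, M=9 members, R=3 reactions → 2N=12, M+R=12
member 0 (0-1): L=4.8862, (cx,cy)=(0.2204,0.9754)
member 1 (0-2): L=2.2240, (cx,cy)=(1.0000,0.0000)
member 2 (1-2): L=4.9021, (cx,cy)=(0.2340,-0.9722)
member 3 (1-3): L=2.3660, (cx,cy)=(0.9637,0.2671)
member 4 (2-3): L=5.5156, (cx,cy)=(0.2054,0.9787)
member 5 (2-4): L=2.3310, (cx,cy)=(1.0000,0.0000)
member 6 (3-4): L=5.5293, (cx,cy)=(0.2167,-0.9762)
member 7 (3-5): L=2.3455, (cx,cy)=(0.9989,-0.0465)
member 8 (4-5): L=5.4115, (cx,cy)=(0.2116,0.9774)
solve A·x = −loads:
  F[0-1] = -1493.6137 N (compression)
  F[0-2] = -1052.3008 N (compression)
  F[1-2] = +1316.7707 N (tension)
  F[1-3] = -661.3519 N (compression)
  F[2-3] = -1308.1143 N (compression)
  F[2-4] = -475.4913 N (compression)
  F[3-4] = +1551.5213 N (tension)
  F[3-5] = -1243.5284 N (compression)
  F[4-5] = -658.5278 N (compression)
  Rx@0 = +1381.5200 N
  Ry@0 = +1456.8790 N
  Ry@4 = -871.0490 N

-1493.614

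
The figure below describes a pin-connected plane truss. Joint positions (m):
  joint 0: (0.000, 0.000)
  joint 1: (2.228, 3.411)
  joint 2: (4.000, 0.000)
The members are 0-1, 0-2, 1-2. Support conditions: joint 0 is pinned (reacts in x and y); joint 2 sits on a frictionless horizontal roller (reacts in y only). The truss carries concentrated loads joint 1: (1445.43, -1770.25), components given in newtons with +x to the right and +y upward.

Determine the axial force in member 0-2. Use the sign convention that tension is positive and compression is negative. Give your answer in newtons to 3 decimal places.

N=3 nodes, M=3 members, R=3 reactions → 2N=6, M+R=6
member 0 (0-1): L=4.0742, (cx,cy)=(0.5469,0.8372)
member 1 (0-2): L=4.0000, (cx,cy)=(1.0000,0.0000)
member 2 (1-2): L=3.8438, (cx,cy)=(0.4610,-0.8874)
solve A·x = −loads:
  F[0-1] = +535.5429 N (tension)
  F[0-2] = +1152.5635 N (tension)
  F[1-2] = -2500.1352 N (compression)
  Rx@0 = -1445.4300 N
  Ry@0 = -448.3697 N
  Ry@2 = +2218.6197 N

1152.563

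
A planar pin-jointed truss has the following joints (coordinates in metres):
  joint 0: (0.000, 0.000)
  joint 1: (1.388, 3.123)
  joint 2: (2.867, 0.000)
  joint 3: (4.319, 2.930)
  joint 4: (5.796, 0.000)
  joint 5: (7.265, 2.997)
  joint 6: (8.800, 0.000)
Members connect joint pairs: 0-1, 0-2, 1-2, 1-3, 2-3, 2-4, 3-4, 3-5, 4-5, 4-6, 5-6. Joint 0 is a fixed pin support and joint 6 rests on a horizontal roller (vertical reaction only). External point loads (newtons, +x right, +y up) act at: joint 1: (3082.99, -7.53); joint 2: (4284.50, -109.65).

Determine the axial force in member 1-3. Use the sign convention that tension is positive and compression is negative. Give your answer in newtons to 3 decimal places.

-2222.654

N=7 nodes, M=11 members, R=3 reactions → 2N=14, M+R=14
member 0 (0-1): L=3.4176, (cx,cy)=(0.4061,0.9138)
member 1 (0-2): L=2.8670, (cx,cy)=(1.0000,0.0000)
member 2 (1-2): L=3.4555, (cx,cy)=(0.4280,-0.9038)
member 3 (1-3): L=2.9373, (cx,cy)=(0.9978,-0.0657)
member 4 (2-3): L=3.2700, (cx,cy)=(0.4440,0.8960)
member 5 (2-4): L=2.9290, (cx,cy)=(1.0000,0.0000)
member 6 (3-4): L=3.2812, (cx,cy)=(0.4501,-0.8930)
member 7 (3-5): L=2.9468, (cx,cy)=(0.9997,0.0227)
member 8 (4-5): L=3.3377, (cx,cy)=(0.4401,0.8979)
member 9 (4-6): L=3.0040, (cx,cy)=(1.0000,0.0000)
member 10 (5-6): L=3.3672, (cx,cy)=(0.4559,-0.8900)
solve A·x = −loads:
  F[0-1] = +1109.4654 N (tension)
  F[0-2] = +6916.8934 N (tension)
  F[1-2] = -968.5301 N (compression)
  F[1-3] = -2222.6542 N (compression)
  F[2-3] = +1099.2954 N (tension)
  F[2-4] = +1729.7306 N (tension)
  F[3-4] = -1295.7984 N (compression)
  F[3-5] = -1146.7404 N (compression)
  F[4-5] = +1288.6188 N (tension)
  F[4-6] = +579.2857 N (tension)
  F[5-6] = -1270.7412 N (compression)
  Rx@0 = -7367.4900 N
  Ry@0 = -1013.8423 N
  Ry@6 = +1131.0223 N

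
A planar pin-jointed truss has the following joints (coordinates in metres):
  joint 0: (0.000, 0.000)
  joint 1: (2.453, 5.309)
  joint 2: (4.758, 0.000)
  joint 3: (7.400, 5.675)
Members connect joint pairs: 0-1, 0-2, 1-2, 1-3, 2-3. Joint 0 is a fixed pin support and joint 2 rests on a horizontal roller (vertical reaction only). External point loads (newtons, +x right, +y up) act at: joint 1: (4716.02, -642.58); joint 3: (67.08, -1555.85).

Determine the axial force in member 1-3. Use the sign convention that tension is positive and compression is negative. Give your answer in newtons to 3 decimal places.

N=4 nodes, M=5 members, R=3 reactions → 2N=8, M+R=8
member 0 (0-1): L=5.8483, (cx,cy)=(0.4194,0.9078)
member 1 (0-2): L=4.7580, (cx,cy)=(1.0000,0.0000)
member 2 (1-2): L=5.7878, (cx,cy)=(0.3983,-0.9173)
member 3 (1-3): L=4.9605, (cx,cy)=(0.9973,0.0738)
member 4 (2-3): L=6.2599, (cx,cy)=(0.4221,0.9066)
solve A·x = −loads:
  F[0-1] = +6493.6095 N (tension)
  F[0-2] = +2059.4357 N (tension)
  F[1-2] = -7060.8364 N (compression)
  F[1-3] = +821.8783 N (tension)
  F[2-3] = -1783.0829 N (compression)
  Rx@0 = -4783.1000 N
  Ry@0 = -5894.7957 N
  Ry@2 = +8093.2257 N

821.878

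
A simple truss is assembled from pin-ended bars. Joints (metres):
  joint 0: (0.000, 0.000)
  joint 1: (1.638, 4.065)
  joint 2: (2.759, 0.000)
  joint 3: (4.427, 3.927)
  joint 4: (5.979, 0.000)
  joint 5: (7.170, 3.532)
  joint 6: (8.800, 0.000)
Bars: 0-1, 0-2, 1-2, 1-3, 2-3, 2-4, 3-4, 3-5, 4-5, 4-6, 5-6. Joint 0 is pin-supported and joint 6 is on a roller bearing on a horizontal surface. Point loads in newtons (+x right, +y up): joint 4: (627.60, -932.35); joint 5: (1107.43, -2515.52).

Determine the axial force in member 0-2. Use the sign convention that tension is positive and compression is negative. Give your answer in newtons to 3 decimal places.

1864.113

N=7 nodes, M=11 members, R=3 reactions → 2N=14, M+R=14
member 0 (0-1): L=4.3826, (cx,cy)=(0.3737,0.9275)
member 1 (0-2): L=2.7590, (cx,cy)=(1.0000,0.0000)
member 2 (1-2): L=4.2167, (cx,cy)=(0.2658,-0.9640)
member 3 (1-3): L=2.7924, (cx,cy)=(0.9988,-0.0494)
member 4 (2-3): L=4.2666, (cx,cy)=(0.3909,0.9204)
member 5 (2-4): L=3.2200, (cx,cy)=(1.0000,0.0000)
member 6 (3-4): L=4.2226, (cx,cy)=(0.3675,-0.9300)
member 7 (3-5): L=2.7713, (cx,cy)=(0.9898,-0.1425)
member 8 (4-5): L=3.7274, (cx,cy)=(0.3195,0.9476)
member 9 (4-6): L=2.8210, (cx,cy)=(1.0000,0.0000)
member 10 (5-6): L=3.8900, (cx,cy)=(0.4190,-0.9080)
solve A·x = −loads:
  F[0-1] = -345.3718 N (compression)
  F[0-2] = +1864.1127 N (tension)
  F[1-2] = +343.6142 N (tension)
  F[1-3] = -220.7006 N (compression)
  F[2-3] = -359.8921 N (compression)
  F[2-4] = +2096.1597 N (tension)
  F[3-4] = +424.5314 N (tension)
  F[3-5] = -522.5006 N (compression)
  F[4-5] = +567.2718 N (tension)
  F[4-6] = +1443.3380 N (tension)
  F[5-6] = -3444.5105 N (compression)
  Rx@0 = -1735.0300 N
  Ry@0 = +320.3425 N
  Ry@6 = +3127.5275 N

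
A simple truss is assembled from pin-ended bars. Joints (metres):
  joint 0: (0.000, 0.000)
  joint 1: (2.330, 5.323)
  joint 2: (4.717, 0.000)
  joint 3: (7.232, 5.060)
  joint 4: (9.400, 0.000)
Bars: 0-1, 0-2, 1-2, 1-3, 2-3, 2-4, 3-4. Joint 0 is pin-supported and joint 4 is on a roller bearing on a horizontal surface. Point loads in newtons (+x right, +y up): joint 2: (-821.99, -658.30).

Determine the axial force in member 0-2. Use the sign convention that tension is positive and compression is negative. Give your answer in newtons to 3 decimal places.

N=5 nodes, M=7 members, R=3 reactions → 2N=10, M+R=10
member 0 (0-1): L=5.8106, (cx,cy)=(0.4010,0.9161)
member 1 (0-2): L=4.7170, (cx,cy)=(1.0000,0.0000)
member 2 (1-2): L=5.8337, (cx,cy)=(0.4092,-0.9125)
member 3 (1-3): L=4.9091, (cx,cy)=(0.9986,-0.0536)
member 4 (2-3): L=5.6506, (cx,cy)=(0.4451,0.8955)
member 5 (2-4): L=4.6830, (cx,cy)=(1.0000,0.0000)
member 6 (3-4): L=5.5049, (cx,cy)=(0.3938,-0.9192)
solve A·x = −loads:
  F[0-1] = -358.0022 N (compression)
  F[0-2] = -678.4346 N (compression)
  F[1-2] = +376.9344 N (tension)
  F[1-3] = -298.2155 N (compression)
  F[2-3] = +351.0536 N (tension)
  F[2-4] = +141.5372 N (tension)
  F[3-4] = -359.3851 N (compression)
  Rx@0 = +821.9900 N
  Ry@0 = +327.9595 N
  Ry@4 = +330.3405 N

-678.435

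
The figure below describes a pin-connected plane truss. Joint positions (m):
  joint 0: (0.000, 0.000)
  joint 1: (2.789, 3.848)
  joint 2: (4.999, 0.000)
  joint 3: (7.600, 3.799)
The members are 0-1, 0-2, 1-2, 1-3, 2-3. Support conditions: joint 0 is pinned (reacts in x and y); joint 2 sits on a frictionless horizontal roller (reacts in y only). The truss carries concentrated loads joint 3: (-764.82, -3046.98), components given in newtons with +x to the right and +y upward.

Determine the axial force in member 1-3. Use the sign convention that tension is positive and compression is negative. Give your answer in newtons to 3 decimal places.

1312.225

N=4 nodes, M=5 members, R=3 reactions → 2N=8, M+R=8
member 0 (0-1): L=4.7524, (cx,cy)=(0.5869,0.8097)
member 1 (0-2): L=4.9990, (cx,cy)=(1.0000,0.0000)
member 2 (1-2): L=4.4375, (cx,cy)=(0.4980,-0.8672)
member 3 (1-3): L=4.8112, (cx,cy)=(0.9999,-0.0102)
member 4 (2-3): L=4.6041, (cx,cy)=(0.5649,0.8251)
solve A·x = −loads:
  F[0-1] = +1240.1401 N (tension)
  F[0-2] = -1492.6052 N (compression)
  F[1-2] = -1173.3643 N (compression)
  F[1-3] = +1312.2247 N (tension)
  F[2-3] = -3676.5006 N (compression)
  Rx@0 = +764.8200 N
  Ry@0 = -1004.1296 N
  Ry@2 = +4051.1096 N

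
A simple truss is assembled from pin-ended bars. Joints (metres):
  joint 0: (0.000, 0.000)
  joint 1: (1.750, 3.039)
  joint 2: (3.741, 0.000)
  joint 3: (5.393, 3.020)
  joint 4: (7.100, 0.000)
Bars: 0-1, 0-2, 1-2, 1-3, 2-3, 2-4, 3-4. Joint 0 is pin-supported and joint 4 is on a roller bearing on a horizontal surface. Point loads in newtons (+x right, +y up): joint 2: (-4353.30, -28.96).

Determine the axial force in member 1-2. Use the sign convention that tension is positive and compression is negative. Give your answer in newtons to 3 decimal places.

16.485

N=5 nodes, M=7 members, R=3 reactions → 2N=10, M+R=10
member 0 (0-1): L=3.5069, (cx,cy)=(0.4990,0.8666)
member 1 (0-2): L=3.7410, (cx,cy)=(1.0000,0.0000)
member 2 (1-2): L=3.6331, (cx,cy)=(0.5480,-0.8365)
member 3 (1-3): L=3.6430, (cx,cy)=(1.0000,-0.0052)
member 4 (2-3): L=3.4423, (cx,cy)=(0.4799,0.8773)
member 5 (2-4): L=3.3590, (cx,cy)=(1.0000,0.0000)
member 6 (3-4): L=3.4690, (cx,cy)=(0.4921,-0.8706)
solve A·x = −loads:
  F[0-1] = -15.8102 N (compression)
  F[0-2] = -4345.4104 N (compression)
  F[1-2] = +16.4850 N (tension)
  F[1-3] = -16.9239 N (compression)
  F[2-3] = +17.2923 N (tension)
  F[2-4] = +8.6249 N (tension)
  F[3-4] = -17.5279 N (compression)
  Rx@0 = +4353.3000 N
  Ry@0 = +13.7009 N
  Ry@4 = +15.2591 N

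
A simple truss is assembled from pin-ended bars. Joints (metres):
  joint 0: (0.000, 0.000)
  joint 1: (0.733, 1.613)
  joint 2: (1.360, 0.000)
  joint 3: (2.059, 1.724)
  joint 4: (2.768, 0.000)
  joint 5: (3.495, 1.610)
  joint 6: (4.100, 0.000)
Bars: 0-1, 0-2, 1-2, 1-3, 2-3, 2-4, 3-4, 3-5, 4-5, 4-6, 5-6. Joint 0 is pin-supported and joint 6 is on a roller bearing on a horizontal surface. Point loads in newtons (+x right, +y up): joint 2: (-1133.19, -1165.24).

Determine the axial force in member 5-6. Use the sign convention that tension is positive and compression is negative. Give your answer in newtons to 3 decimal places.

-412.908

N=7 nodes, M=11 members, R=3 reactions → 2N=14, M+R=14
member 0 (0-1): L=1.7717, (cx,cy)=(0.4137,0.9104)
member 1 (0-2): L=1.3600, (cx,cy)=(1.0000,0.0000)
member 2 (1-2): L=1.7306, (cx,cy)=(0.3623,-0.9321)
member 3 (1-3): L=1.3306, (cx,cy)=(0.9965,0.0834)
member 4 (2-3): L=1.8603, (cx,cy)=(0.3757,0.9267)
member 5 (2-4): L=1.4080, (cx,cy)=(1.0000,0.0000)
member 6 (3-4): L=1.8641, (cx,cy)=(0.3803,-0.9248)
member 7 (3-5): L=1.4405, (cx,cy)=(0.9969,-0.0791)
member 8 (4-5): L=1.7665, (cx,cy)=(0.4115,0.9114)
member 9 (4-6): L=1.3320, (cx,cy)=(1.0000,0.0000)
member 10 (5-6): L=1.7199, (cx,cy)=(0.3518,-0.9361)
solve A·x = −loads:
  F[0-1] = -855.3570 N (compression)
  F[0-2] = -779.3135 N (compression)
  F[1-2] = +778.3747 N (tension)
  F[1-3] = -638.1110 N (compression)
  F[2-3] = +474.5199 N (tension)
  F[2-4] = +457.5896 N (tension)
  F[3-4] = -391.4289 N (compression)
  F[3-5] = -309.6829 N (compression)
  F[4-5] = +397.2069 N (tension)
  F[4-6] = +145.2446 N (tension)
  F[5-6] = -412.9075 N (compression)
  Rx@0 = +1133.1900 N
  Ry@0 = +778.7214 N
  Ry@6 = +386.5186 N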